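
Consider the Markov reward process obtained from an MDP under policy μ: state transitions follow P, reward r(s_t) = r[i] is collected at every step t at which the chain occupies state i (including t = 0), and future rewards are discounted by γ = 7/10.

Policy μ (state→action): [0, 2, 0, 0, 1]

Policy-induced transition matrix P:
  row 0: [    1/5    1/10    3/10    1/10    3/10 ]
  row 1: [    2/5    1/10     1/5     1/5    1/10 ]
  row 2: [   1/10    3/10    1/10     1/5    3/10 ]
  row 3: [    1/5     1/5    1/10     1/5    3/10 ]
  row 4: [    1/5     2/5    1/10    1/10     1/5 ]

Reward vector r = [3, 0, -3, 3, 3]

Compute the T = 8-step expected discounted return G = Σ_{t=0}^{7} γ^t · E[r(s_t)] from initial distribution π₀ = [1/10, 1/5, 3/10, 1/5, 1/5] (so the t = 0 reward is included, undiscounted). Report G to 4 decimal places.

G = 3.5448

t=0: π = [0.1000, 0.2000, 0.3000, 0.2000, 0.2000], E[r] = 0.6000, γ^t·E[r] = 0.600000, running G = 0.600000
t=1: π = [0.2100, 0.2400, 0.1400, 0.1700, 0.2400], E[r] = 1.4400, γ^t·E[r] = 1.008000, running G = 1.608000
t=2: π = [0.2340, 0.2170, 0.1660, 0.1550, 0.2280], E[r] = 1.3530, γ^t·E[r] = 0.662970, running G = 2.270970
t=3: π = [0.2268, 0.2171, 0.1685, 0.1538, 0.2338], E[r] = 1.3377, γ^t·E[r] = 0.458831, running G = 2.729801
t=4: π = [0.2266, 0.2192, 0.1671, 0.1539, 0.2332], E[r] = 1.3399, γ^t·E[r] = 0.321715, running G = 3.051516
t=5: π = [0.2271, 0.2188, 0.1672, 0.1540, 0.2328], E[r] = 1.3403, γ^t·E[r] = 0.225261, running G = 3.276777
t=6: π = [0.2270, 0.2187, 0.1673, 0.1540, 0.2330], E[r] = 1.3401, γ^t·E[r] = 0.157658, running G = 3.434435
t=7: π = [0.2270, 0.2187, 0.1673, 0.1540, 0.2330], E[r] = 1.3401, γ^t·E[r] = 0.110363, running G = 3.544798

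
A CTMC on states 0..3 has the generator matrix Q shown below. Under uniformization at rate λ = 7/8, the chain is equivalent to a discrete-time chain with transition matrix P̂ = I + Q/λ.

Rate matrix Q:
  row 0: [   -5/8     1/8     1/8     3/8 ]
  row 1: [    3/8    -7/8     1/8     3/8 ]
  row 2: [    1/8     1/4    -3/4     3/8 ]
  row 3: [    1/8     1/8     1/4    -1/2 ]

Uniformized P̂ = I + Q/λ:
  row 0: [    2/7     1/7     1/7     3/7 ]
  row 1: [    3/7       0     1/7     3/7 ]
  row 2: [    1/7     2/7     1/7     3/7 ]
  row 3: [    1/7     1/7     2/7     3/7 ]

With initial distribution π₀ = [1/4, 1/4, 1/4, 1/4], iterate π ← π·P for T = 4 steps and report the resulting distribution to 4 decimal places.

t=0: π = [0.2500, 0.2500, 0.2500, 0.2500]
t=1: π = [0.2500, 0.1429, 0.1786, 0.4286]
t=2: π = [0.2194, 0.1480, 0.2041, 0.4286]
t=3: π = [0.2165, 0.1509, 0.2041, 0.4286]
t=4: π = [0.2169, 0.1505, 0.2041, 0.4286]

π = [0.2169, 0.1505, 0.2041, 0.4286]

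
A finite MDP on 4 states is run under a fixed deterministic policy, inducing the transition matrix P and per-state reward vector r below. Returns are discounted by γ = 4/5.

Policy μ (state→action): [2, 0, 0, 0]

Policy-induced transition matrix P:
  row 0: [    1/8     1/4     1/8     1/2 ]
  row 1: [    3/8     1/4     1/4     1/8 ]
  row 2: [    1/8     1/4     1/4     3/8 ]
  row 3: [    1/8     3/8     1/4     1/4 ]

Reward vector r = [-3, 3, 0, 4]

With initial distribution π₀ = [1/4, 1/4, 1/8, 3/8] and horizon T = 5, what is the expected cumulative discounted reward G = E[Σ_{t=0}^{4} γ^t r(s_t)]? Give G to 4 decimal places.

G = 4.9400

t=0: π = [0.2500, 0.2500, 0.1250, 0.3750], E[r] = 1.5000, γ^t·E[r] = 1.500000, running G = 1.500000
t=1: π = [0.1875, 0.2969, 0.2188, 0.2969], E[r] = 1.5156, γ^t·E[r] = 1.212500, running G = 2.712500
t=2: π = [0.1992, 0.2871, 0.2266, 0.2871], E[r] = 1.4121, γ^t·E[r] = 0.903750, running G = 3.616250
t=3: π = [0.1968, 0.2859, 0.2251, 0.2922], E[r] = 1.4363, γ^t·E[r] = 0.735375, running G = 4.351625
t=4: π = [0.1965, 0.2865, 0.2254, 0.2916], E[r] = 1.4366, γ^t·E[r] = 0.588413, running G = 4.940038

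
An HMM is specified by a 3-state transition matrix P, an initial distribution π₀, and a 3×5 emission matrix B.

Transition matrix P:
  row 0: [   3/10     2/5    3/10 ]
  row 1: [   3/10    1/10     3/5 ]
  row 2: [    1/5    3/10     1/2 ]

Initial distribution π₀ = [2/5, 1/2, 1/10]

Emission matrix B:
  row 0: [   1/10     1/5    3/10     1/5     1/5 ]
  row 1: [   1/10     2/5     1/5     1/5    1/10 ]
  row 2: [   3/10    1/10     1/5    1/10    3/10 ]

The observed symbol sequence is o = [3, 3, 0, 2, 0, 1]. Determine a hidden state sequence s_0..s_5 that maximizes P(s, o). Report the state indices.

path = [0, 1, 2, 2, 2, 1]

t=0: δ = [8.000e-02, 1.000e-01, 1.000e-02]  (obs o_0=3)
t=1: δ = [6.000e-03, 6.400e-03, 6.000e-03]  ψ = [1, 0, 1]  (obs o_1=3)
t=2: δ = [1.920e-04, 2.400e-04, 1.152e-03]  ψ = [1, 0, 1]  (obs o_2=0)
t=3: δ = [6.912e-05, 6.912e-05, 1.152e-04]  ψ = [2, 2, 2]  (obs o_3=2)
t=4: δ = [2.304e-06, 3.456e-06, 1.728e-05]  ψ = [2, 2, 2]  (obs o_4=0)
t=5: δ = [6.912e-07, 2.074e-06, 8.640e-07]  ψ = [2, 2, 2]  (obs o_5=1)
backtrack: best end state = 1; path = [0, 1, 2, 2, 2, 1]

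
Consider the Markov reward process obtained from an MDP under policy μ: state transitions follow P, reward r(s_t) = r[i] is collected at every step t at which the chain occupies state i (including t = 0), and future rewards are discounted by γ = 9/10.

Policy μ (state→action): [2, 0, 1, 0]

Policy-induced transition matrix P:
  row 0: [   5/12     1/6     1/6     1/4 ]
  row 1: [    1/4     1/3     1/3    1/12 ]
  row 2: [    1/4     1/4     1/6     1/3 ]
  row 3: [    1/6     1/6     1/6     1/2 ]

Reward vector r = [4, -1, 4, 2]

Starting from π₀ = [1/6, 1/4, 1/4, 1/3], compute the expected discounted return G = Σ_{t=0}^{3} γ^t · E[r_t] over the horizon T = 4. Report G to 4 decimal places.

G = 7.5956

t=0: π = [0.1667, 0.2500, 0.2500, 0.3333], E[r] = 2.0833, γ^t·E[r] = 2.083333, running G = 2.083333
t=1: π = [0.2500, 0.2292, 0.2083, 0.3125], E[r] = 2.2292, γ^t·E[r] = 2.006250, running G = 4.089583
t=2: π = [0.2656, 0.2222, 0.2049, 0.3073], E[r] = 2.2743, γ^t·E[r] = 1.842188, running G = 5.931771
t=3: π = [0.2687, 0.2208, 0.2037, 0.3069], E[r] = 2.2824, γ^t·E[r] = 1.663875, running G = 7.595646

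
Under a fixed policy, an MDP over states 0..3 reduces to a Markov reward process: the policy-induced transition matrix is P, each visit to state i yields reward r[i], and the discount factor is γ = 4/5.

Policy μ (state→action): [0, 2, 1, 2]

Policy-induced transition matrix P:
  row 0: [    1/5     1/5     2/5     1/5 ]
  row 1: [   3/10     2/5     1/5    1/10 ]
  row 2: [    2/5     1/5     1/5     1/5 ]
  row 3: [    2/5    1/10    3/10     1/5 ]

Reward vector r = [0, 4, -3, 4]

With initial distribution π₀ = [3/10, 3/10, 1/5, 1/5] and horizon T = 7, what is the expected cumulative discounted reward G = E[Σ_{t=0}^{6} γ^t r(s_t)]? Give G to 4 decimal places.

t=0: π = [0.3000, 0.3000, 0.2000, 0.2000], E[r] = 1.4000, γ^t·E[r] = 1.400000, running G = 1.400000
t=1: π = [0.3100, 0.2400, 0.2800, 0.1700], E[r] = 0.8000, γ^t·E[r] = 0.640000, running G = 2.040000
t=2: π = [0.3140, 0.2310, 0.2790, 0.1760], E[r] = 0.7910, γ^t·E[r] = 0.506240, running G = 2.546240
t=3: π = [0.3141, 0.2286, 0.2804, 0.1769], E[r] = 0.7808, γ^t·E[r] = 0.399770, running G = 2.946010
t=4: π = [0.3143, 0.2280, 0.2805, 0.1771], E[r] = 0.7792, γ^t·E[r] = 0.319140, running G = 3.265149
t=5: π = [0.3143, 0.2279, 0.2806, 0.1772], E[r] = 0.7786, γ^t·E[r] = 0.255139, running G = 3.520288
t=6: π = [0.3143, 0.2279, 0.2806, 0.1772], E[r] = 0.7785, γ^t·E[r] = 0.204084, running G = 3.724372

G = 3.7244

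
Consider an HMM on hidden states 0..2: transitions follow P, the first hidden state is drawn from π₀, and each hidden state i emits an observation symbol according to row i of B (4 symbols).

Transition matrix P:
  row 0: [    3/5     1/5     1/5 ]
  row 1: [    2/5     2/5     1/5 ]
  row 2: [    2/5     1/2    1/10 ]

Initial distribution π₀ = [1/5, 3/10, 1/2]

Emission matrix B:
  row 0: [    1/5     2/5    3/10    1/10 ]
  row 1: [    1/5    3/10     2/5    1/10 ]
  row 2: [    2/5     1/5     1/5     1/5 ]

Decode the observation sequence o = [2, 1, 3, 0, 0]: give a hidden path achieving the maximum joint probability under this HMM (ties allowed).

path = [1, 0, 0, 0, 0]

t=0: δ = [6.000e-02, 1.200e-01, 1.000e-01]  (obs o_0=2)
t=1: δ = [1.920e-02, 1.500e-02, 4.800e-03]  ψ = [1, 2, 1]  (obs o_1=1)
t=2: δ = [1.152e-03, 6.000e-04, 7.680e-04]  ψ = [0, 1, 0]  (obs o_2=3)
t=3: δ = [1.382e-04, 7.680e-05, 9.216e-05]  ψ = [0, 2, 0]  (obs o_3=0)
t=4: δ = [1.659e-05, 9.216e-06, 1.106e-05]  ψ = [0, 2, 0]  (obs o_4=0)
backtrack: best end state = 0; path = [1, 0, 0, 0, 0]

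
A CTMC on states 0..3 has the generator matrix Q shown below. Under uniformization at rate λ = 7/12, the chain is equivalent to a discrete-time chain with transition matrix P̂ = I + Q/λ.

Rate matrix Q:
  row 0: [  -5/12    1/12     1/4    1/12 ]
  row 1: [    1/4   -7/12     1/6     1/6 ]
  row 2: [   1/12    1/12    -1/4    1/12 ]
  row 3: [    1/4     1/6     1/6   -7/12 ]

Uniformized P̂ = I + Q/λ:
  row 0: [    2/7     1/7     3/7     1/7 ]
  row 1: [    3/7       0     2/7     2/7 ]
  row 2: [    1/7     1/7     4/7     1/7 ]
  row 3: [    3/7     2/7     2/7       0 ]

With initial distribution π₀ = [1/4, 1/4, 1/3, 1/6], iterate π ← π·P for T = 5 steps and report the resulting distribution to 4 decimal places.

t=0: π = [0.2500, 0.2500, 0.3333, 0.1667]
t=1: π = [0.2976, 0.1310, 0.4167, 0.1548]
t=2: π = [0.2670, 0.1463, 0.4473, 0.1395]
t=3: π = [0.2626, 0.1419, 0.4517, 0.1438]
t=4: π = [0.2620, 0.1431, 0.4523, 0.1426]
t=5: π = [0.2619, 0.1428, 0.4524, 0.1429]

π = [0.2619, 0.1428, 0.4524, 0.1429]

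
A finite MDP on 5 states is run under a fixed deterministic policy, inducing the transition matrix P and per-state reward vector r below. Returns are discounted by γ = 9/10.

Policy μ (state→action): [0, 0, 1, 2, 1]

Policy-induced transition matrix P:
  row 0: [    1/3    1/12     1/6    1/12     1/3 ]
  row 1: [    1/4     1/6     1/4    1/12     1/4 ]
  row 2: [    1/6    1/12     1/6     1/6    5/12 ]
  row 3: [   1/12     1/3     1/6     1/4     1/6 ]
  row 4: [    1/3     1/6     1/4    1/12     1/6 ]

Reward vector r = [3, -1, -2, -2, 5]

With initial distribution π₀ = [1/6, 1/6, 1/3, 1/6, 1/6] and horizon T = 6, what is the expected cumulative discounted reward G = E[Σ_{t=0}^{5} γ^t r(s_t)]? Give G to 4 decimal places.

t=0: π = [0.1667, 0.1667, 0.3333, 0.1667, 0.1667], E[r] = 0.1667, γ^t·E[r] = 0.166667, running G = 0.166667
t=1: π = [0.2222, 0.1528, 0.1944, 0.1389, 0.2917], E[r] = 1.3056, γ^t·E[r] = 1.175000, running G = 1.341667
t=2: π = [0.2535, 0.1551, 0.2037, 0.1227, 0.2650], E[r] = 1.2778, γ^t·E[r] = 1.035000, running G = 2.376667
t=3: π = [0.2558, 0.1490, 0.2017, 0.1208, 0.2728], E[r] = 1.3373, γ^t·E[r] = 0.974883, running G = 3.351549
t=4: π = [0.2571, 0.1487, 0.2018, 0.1203, 0.2721], E[r] = 1.3392, γ^t·E[r] = 0.878639, running G = 4.230189
t=5: π = [0.2572, 0.1485, 0.2017, 0.1202, 0.2724], E[r] = 1.3412, γ^t·E[r] = 0.791970, running G = 5.022159

G = 5.0222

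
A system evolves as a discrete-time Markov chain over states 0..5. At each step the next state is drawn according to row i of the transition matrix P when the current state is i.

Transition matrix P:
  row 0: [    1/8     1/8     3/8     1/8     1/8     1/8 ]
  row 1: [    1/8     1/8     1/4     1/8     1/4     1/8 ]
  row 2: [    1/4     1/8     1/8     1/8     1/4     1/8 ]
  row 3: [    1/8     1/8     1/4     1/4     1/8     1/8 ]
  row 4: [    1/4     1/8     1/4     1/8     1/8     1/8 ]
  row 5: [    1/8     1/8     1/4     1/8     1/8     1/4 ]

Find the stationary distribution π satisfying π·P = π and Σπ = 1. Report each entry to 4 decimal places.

Balance equations π_j = Σ_i π_i·P[i][j]:
  π_0 = 1/8·π_0 + 1/8·π_1 + 1/4·π_2 + 1/8·π_3 + 1/4·π_4 + 1/8·π_5
  π_1 = 1/8·π_0 + 1/8·π_1 + 1/8·π_2 + 1/8·π_3 + 1/8·π_4 + 1/8·π_5
  π_2 = 3/8·π_0 + 1/4·π_1 + 1/8·π_2 + 1/4·π_3 + 1/4·π_4 + 1/4·π_5
  π_3 = 1/8·π_0 + 1/8·π_1 + 1/8·π_2 + 1/4·π_3 + 1/8·π_4 + 1/8·π_5
  π_4 = 1/8·π_0 + 1/4·π_1 + 1/4·π_2 + 1/8·π_3 + 1/8·π_4 + 1/8·π_5
  normalize: π_0 + π_1 + π_2 + π_3 + π_4 + π_5 = 1
Solving the linear system gives exactly π = [89/504, 1/8, 1097/4536, 1/7, 775/4536, 1/7].

π = [0.1766, 0.1250, 0.2418, 0.1429, 0.1709, 0.1429]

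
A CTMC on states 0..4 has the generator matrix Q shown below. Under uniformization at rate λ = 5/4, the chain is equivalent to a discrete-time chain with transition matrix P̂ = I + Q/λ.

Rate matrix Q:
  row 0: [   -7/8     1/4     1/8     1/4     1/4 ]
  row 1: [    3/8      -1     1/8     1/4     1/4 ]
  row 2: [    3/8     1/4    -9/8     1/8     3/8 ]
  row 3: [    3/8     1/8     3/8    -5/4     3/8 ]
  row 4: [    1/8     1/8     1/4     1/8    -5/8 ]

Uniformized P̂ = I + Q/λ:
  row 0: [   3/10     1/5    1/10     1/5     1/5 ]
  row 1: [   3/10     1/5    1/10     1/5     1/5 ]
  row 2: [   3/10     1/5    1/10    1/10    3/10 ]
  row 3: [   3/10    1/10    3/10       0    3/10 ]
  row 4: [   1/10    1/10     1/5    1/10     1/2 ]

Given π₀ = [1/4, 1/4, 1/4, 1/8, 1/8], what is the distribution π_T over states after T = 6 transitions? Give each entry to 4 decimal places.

t=0: π = [0.2500, 0.2500, 0.2500, 0.1250, 0.1250]
t=1: π = [0.2750, 0.1750, 0.1375, 0.1375, 0.2750]
t=2: π = [0.2450, 0.1588, 0.1550, 0.1313, 0.3100]
t=3: π = [0.2380, 0.1559, 0.1573, 0.1273, 0.3216]
t=4: π = [0.2357, 0.1551, 0.1576, 0.1267, 0.3249]
t=5: π = [0.2350, 0.1548, 0.1578, 0.1264, 0.3259]
t=6: π = [0.2348, 0.1548, 0.1579, 0.1263, 0.3262]

π = [0.2348, 0.1548, 0.1579, 0.1263, 0.3262]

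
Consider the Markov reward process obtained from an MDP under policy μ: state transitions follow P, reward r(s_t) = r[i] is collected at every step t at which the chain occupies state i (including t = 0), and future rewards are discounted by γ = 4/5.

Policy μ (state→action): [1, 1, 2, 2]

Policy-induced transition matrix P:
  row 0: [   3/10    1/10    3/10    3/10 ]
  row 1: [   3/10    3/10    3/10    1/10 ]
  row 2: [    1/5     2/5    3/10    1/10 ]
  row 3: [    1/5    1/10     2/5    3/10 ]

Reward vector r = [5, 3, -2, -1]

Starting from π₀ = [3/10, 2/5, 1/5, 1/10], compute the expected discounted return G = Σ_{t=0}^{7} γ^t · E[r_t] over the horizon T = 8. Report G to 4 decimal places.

G = 5.9393

t=0: π = [0.3000, 0.4000, 0.2000, 0.1000], E[r] = 2.2000, γ^t·E[r] = 2.200000, running G = 2.200000
t=1: π = [0.2700, 0.2400, 0.3100, 0.1800], E[r] = 1.2700, γ^t·E[r] = 1.016000, running G = 3.216000
t=2: π = [0.2510, 0.2410, 0.3180, 0.1900], E[r] = 1.1520, γ^t·E[r] = 0.737280, running G = 3.953280
t=3: π = [0.2492, 0.2436, 0.3190, 0.1882], E[r] = 1.1506, γ^t·E[r] = 0.589107, running G = 4.542387
t=4: π = [0.2493, 0.2444, 0.3188, 0.1875], E[r] = 1.1545, γ^t·E[r] = 0.472900, running G = 5.015287
t=5: π = [0.2494, 0.2445, 0.3187, 0.1874], E[r] = 1.1556, γ^t·E[r] = 0.378664, running G = 5.393951
t=6: π = [0.2494, 0.2445, 0.3187, 0.1873], E[r] = 1.1557, γ^t·E[r] = 0.302967, running G = 5.696918
t=7: π = [0.2494, 0.2445, 0.3187, 0.1873], E[r] = 1.1557, γ^t·E[r] = 0.242373, running G = 5.939291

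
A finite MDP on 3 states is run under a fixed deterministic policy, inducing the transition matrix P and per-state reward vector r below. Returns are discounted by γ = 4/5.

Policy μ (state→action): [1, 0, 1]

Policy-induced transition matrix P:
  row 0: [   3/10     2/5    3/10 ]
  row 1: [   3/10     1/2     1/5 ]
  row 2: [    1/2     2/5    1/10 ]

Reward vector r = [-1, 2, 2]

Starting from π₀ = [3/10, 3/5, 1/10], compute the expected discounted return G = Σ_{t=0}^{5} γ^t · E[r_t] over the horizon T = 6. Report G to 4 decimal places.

G = 3.7669

t=0: π = [0.3000, 0.6000, 0.1000], E[r] = 1.1000, γ^t·E[r] = 1.100000, running G = 1.100000
t=1: π = [0.3200, 0.4600, 0.2200], E[r] = 1.0400, γ^t·E[r] = 0.832000, running G = 1.932000
t=2: π = [0.3440, 0.4460, 0.2100], E[r] = 0.9680, γ^t·E[r] = 0.619520, running G = 2.551520
t=3: π = [0.3420, 0.4446, 0.2134], E[r] = 0.9740, γ^t·E[r] = 0.498688, running G = 3.050208
t=4: π = [0.3427, 0.4445, 0.2129], E[r] = 0.9720, γ^t·E[r] = 0.398115, running G = 3.448323
t=5: π = [0.3426, 0.4444, 0.2130], E[r] = 0.9723, γ^t·E[r] = 0.318598, running G = 3.766921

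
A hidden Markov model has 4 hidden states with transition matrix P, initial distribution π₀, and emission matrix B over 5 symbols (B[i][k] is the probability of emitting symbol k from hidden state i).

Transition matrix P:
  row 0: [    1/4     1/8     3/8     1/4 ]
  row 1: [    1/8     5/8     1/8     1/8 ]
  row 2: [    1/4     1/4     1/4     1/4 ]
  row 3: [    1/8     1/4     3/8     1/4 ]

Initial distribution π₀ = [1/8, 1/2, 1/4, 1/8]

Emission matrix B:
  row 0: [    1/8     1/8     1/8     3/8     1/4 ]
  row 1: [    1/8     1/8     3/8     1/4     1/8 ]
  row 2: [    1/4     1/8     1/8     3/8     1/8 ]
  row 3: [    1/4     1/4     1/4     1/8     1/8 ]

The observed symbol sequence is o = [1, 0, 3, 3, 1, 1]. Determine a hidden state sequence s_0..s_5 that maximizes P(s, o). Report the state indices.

t=0: δ = [1.562e-02, 6.250e-02, 3.125e-02, 3.125e-02]  (obs o_0=1)
t=1: δ = [9.766e-04, 4.883e-03, 2.930e-03, 1.953e-03]  ψ = [1, 1, 3, 1]  (obs o_1=0)
t=2: δ = [2.747e-04, 7.629e-04, 2.747e-04, 9.155e-05]  ψ = [2, 1, 2, 2]  (obs o_2=3)
t=3: δ = [3.576e-05, 1.192e-04, 3.862e-05, 1.192e-05]  ψ = [1, 1, 0, 1]  (obs o_3=3)
t=4: δ = [1.863e-06, 9.313e-06, 1.863e-06, 3.725e-06]  ψ = [1, 1, 1, 1]  (obs o_4=1)
t=5: δ = [1.455e-07, 7.276e-07, 1.746e-07, 2.910e-07]  ψ = [1, 1, 3, 1]  (obs o_5=1)
backtrack: best end state = 1; path = [1, 1, 1, 1, 1, 1]

path = [1, 1, 1, 1, 1, 1]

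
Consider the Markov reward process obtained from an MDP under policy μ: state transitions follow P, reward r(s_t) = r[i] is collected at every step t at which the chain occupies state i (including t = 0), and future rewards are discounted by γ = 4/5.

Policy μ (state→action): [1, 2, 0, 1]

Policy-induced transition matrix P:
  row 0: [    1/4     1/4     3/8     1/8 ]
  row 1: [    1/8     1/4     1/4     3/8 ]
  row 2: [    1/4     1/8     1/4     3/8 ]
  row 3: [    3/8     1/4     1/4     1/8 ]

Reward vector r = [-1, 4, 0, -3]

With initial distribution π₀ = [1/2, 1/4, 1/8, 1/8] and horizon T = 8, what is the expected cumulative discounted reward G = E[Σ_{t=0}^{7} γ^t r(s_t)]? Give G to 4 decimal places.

G = -0.2019

t=0: π = [0.5000, 0.2500, 0.1250, 0.1250], E[r] = 0.1250, γ^t·E[r] = 0.125000, running G = 0.125000
t=1: π = [0.2344, 0.2344, 0.3125, 0.2188], E[r] = 0.0469, γ^t·E[r] = 0.037500, running G = 0.162500
t=2: π = [0.2480, 0.2109, 0.2793, 0.2617], E[r] = -0.1895, γ^t·E[r] = -0.121250, running G = 0.041250
t=3: π = [0.2563, 0.2151, 0.2810, 0.2476], E[r] = -0.1387, γ^t·E[r] = -0.071000, running G = -0.029750
t=4: π = [0.2541, 0.2149, 0.2820, 0.2490], E[r] = -0.1416, γ^t·E[r] = -0.058013, running G = -0.087763
t=5: π = [0.2543, 0.2147, 0.2818, 0.2492], E[r] = -0.1430, γ^t·E[r] = -0.046851, running G = -0.134614
t=6: π = [0.2543, 0.2148, 0.2818, 0.2491], E[r] = -0.1426, γ^t·E[r] = -0.037373, running G = -0.171987
t=7: π = [0.2543, 0.2148, 0.2818, 0.2491], E[r] = -0.1426, γ^t·E[r] = -0.029907, running G = -0.201894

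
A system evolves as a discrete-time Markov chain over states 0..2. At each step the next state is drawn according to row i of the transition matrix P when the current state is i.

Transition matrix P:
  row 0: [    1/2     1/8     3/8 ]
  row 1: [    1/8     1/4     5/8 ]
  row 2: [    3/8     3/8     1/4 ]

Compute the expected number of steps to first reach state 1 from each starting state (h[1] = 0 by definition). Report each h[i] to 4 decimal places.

h = [4.8000, 0.0000, 3.7333]

First-step conditioning: h[1] = 0; for i ≠ 1, h[i] = 1 + Σ_k P[i][k]·h[k].
  h[0] = 1 + 1/2·h[0] + 3/8·h[2]
  h[2] = 1 + 3/8·h[0] + 1/4·h[2]
Solving the 2×2 linear system over states ≠ 1 gives exactly h = [24/5, 0, 56/15] (h[1] = 0 is the target).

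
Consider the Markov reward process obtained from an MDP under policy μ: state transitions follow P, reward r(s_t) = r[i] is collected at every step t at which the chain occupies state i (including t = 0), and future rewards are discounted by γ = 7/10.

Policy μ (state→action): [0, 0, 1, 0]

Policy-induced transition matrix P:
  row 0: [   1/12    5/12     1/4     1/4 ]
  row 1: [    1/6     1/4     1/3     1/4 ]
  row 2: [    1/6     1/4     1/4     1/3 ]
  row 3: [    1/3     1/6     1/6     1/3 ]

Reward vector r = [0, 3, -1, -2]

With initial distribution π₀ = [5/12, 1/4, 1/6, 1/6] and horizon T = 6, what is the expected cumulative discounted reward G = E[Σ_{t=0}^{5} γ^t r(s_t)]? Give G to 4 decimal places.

t=0: π = [0.4167, 0.2500, 0.1667, 0.1667], E[r] = 0.2500, γ^t·E[r] = 0.250000, running G = 0.250000
t=1: π = [0.1597, 0.3056, 0.2569, 0.2778], E[r] = 0.1042, γ^t·E[r] = 0.072917, running G = 0.322917
t=2: π = [0.1997, 0.2535, 0.2523, 0.2946], E[r] = -0.0810, γ^t·E[r] = -0.039699, running G = 0.283218
t=3: π = [0.1991, 0.2587, 0.2466, 0.2956], E[r] = -0.0615, γ^t·E[r] = -0.021107, running G = 0.262111
t=4: π = [0.1993, 0.2586, 0.2469, 0.2952], E[r] = -0.0616, γ^t·E[r] = -0.014795, running G = 0.247316
t=5: π = [0.1993, 0.2586, 0.2469, 0.2952], E[r] = -0.0614, γ^t·E[r] = -0.010324, running G = 0.236992

G = 0.2370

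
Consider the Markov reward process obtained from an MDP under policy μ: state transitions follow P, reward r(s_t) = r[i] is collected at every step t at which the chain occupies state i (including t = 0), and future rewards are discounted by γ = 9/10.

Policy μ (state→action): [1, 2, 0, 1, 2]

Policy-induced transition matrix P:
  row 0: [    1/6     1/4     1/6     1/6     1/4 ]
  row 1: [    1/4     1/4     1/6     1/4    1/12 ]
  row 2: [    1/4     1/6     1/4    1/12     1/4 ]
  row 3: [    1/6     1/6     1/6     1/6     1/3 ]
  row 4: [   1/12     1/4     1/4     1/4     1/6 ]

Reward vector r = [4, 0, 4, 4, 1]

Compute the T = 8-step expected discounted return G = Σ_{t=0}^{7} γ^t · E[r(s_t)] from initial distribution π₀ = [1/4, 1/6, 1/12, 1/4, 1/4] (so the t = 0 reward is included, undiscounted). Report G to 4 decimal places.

t=0: π = [0.2500, 0.1667, 0.0833, 0.2500, 0.2500], E[r] = 2.5833, γ^t·E[r] = 2.583333, running G = 2.583333
t=1: π = [0.1667, 0.2222, 0.1944, 0.1944, 0.2222], E[r] = 2.4444, γ^t·E[r] = 2.200000, running G = 4.783333
t=2: π = [0.1829, 0.2176, 0.2014, 0.1875, 0.2106], E[r] = 2.4977, γ^t·E[r] = 2.023125, running G = 6.806458
t=3: π = [0.1840, 0.2176, 0.2010, 0.1856, 0.2118], E[r] = 2.4942, γ^t·E[r] = 1.818281, running G = 8.624740
t=4: π = [0.1839, 0.2178, 0.2011, 0.1857, 0.2115], E[r] = 2.4942, γ^t·E[r] = 1.636453, running G = 10.261193
t=5: π = [0.1839, 0.2178, 0.2011, 0.1857, 0.2115], E[r] = 2.4943, γ^t·E[r] = 1.472846, running G = 11.734038
t=6: π = [0.1839, 0.2178, 0.2010, 0.1857, 0.2116], E[r] = 2.4943, γ^t·E[r] = 1.325554, running G = 13.059592
t=7: π = [0.1839, 0.2178, 0.2011, 0.1857, 0.2115], E[r] = 2.4943, γ^t·E[r] = 1.192999, running G = 14.252591

G = 14.2526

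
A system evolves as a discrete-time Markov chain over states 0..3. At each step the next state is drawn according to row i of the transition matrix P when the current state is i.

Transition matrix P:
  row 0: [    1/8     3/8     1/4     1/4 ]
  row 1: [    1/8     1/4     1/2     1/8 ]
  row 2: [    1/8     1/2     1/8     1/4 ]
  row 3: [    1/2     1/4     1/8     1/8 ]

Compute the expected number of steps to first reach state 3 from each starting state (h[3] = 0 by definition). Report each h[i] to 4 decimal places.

h = [4.8992, 5.4574, 4.9612, 0.0000]

First-step conditioning: h[3] = 0; for i ≠ 3, h[i] = 1 + Σ_k P[i][k]·h[k].
  h[0] = 1 + 1/8·h[0] + 3/8·h[1] + 1/4·h[2]
  h[1] = 1 + 1/8·h[0] + 1/4·h[1] + 1/2·h[2]
  h[2] = 1 + 1/8·h[0] + 1/2·h[1] + 1/8·h[2]
Solving the 3×3 linear system over states ≠ 3 gives exactly h = [632/129, 704/129, 640/129, 0] (h[3] = 0 is the target).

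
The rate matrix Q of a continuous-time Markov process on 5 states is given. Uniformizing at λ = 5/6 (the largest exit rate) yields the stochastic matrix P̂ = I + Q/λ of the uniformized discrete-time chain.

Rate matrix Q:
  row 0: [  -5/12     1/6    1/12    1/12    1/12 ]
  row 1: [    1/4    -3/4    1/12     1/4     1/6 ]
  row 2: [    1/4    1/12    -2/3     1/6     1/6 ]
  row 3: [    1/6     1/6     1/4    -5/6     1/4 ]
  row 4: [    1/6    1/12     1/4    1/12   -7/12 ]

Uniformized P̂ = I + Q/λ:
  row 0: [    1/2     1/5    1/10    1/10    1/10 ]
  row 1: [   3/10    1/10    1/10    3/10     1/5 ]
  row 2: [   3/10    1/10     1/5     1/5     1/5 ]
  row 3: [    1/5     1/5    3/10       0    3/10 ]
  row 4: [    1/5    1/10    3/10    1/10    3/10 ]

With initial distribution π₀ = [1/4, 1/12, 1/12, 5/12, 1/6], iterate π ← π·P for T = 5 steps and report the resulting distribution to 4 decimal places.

π = [0.3330, 0.1468, 0.1857, 0.1343, 0.2003]

t=0: π = [0.2500, 0.0833, 0.0833, 0.4167, 0.1667]
t=1: π = [0.2917, 0.1667, 0.2250, 0.0833, 0.2333]
t=2: π = [0.3267, 0.1375, 0.1858, 0.1475, 0.2025]
t=3: π = [0.3303, 0.1474, 0.1886, 0.1313, 0.2023]
t=4: π = [0.3327, 0.1462, 0.1856, 0.1352, 0.2003]
t=5: π = [0.3330, 0.1468, 0.1857, 0.1343, 0.2003]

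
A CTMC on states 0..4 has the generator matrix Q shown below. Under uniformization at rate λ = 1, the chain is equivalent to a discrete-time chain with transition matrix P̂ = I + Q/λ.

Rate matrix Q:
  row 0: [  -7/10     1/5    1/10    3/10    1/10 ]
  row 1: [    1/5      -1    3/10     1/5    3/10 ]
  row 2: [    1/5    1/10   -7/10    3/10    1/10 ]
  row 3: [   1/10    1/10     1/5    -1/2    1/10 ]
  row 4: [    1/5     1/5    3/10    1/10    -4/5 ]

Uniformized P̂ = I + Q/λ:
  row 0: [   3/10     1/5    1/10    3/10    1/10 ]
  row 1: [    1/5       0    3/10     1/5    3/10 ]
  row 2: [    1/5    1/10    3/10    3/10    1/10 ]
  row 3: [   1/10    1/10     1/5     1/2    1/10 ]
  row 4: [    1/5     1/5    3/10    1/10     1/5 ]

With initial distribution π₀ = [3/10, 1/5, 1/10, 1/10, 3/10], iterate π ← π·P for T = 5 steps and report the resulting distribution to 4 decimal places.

π = [0.1864, 0.1205, 0.2302, 0.3250, 0.1380]

t=0: π = [0.3000, 0.2000, 0.1000, 0.1000, 0.3000]
t=1: π = [0.2200, 0.1400, 0.2300, 0.2400, 0.1700]
t=2: π = [0.1980, 0.1250, 0.2320, 0.3000, 0.1450]
t=3: π = [0.1898, 0.1218, 0.2304, 0.3185, 0.1395]
t=4: π = [0.1871, 0.1208, 0.2302, 0.3236, 0.1383]
t=5: π = [0.1864, 0.1205, 0.2302, 0.3250, 0.1380]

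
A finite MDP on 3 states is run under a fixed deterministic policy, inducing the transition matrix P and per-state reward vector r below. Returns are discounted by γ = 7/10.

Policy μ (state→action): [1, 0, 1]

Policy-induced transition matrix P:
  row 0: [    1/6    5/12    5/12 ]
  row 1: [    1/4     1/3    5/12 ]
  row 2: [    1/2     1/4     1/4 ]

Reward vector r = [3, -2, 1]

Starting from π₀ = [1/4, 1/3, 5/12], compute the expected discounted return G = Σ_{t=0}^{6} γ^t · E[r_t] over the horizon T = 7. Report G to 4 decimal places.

G = 1.8550

t=0: π = [0.2500, 0.3333, 0.4167], E[r] = 0.5000, γ^t·E[r] = 0.500000, running G = 0.500000
t=1: π = [0.3333, 0.3194, 0.3472], E[r] = 0.7083, γ^t·E[r] = 0.495833, running G = 0.995833
t=2: π = [0.3090, 0.3322, 0.3588], E[r] = 0.6215, γ^t·E[r] = 0.304549, running G = 1.300382
t=3: π = [0.3139, 0.3292, 0.3569], E[r] = 0.6403, γ^t·E[r] = 0.219635, running G = 1.520017
t=4: π = [0.3131, 0.3298, 0.3572], E[r] = 0.6368, γ^t·E[r] = 0.152905, running G = 1.672922
t=5: π = [0.3132, 0.3297, 0.3571], E[r] = 0.6375, γ^t·E[r] = 0.107137, running G = 1.780059
t=6: π = [0.3132, 0.3297, 0.3571], E[r] = 0.6373, γ^t·E[r] = 0.074983, running G = 1.855042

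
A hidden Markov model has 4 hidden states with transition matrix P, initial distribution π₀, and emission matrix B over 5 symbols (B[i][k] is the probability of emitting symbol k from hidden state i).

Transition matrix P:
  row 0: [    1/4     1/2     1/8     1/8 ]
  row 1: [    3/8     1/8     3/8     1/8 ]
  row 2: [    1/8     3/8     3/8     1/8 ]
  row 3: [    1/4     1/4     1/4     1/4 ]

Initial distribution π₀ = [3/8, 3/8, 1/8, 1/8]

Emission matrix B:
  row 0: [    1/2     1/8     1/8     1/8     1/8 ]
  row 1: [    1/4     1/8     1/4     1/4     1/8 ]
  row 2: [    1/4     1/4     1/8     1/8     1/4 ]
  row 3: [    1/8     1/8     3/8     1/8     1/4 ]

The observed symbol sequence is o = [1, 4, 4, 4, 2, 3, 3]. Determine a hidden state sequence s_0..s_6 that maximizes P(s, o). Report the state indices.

path = [1, 2, 2, 2, 1, 0, 1]

t=0: δ = [4.688e-02, 4.688e-02, 3.125e-02, 1.562e-02]  (obs o_0=1)
t=1: δ = [2.197e-03, 2.930e-03, 4.395e-03, 1.465e-03]  ψ = [1, 0, 1, 0]  (obs o_1=4)
t=2: δ = [1.373e-04, 2.060e-04, 4.120e-04, 1.373e-04]  ψ = [1, 2, 2, 2]  (obs o_2=4)
t=3: δ = [9.656e-06, 1.931e-05, 3.862e-05, 1.287e-05]  ψ = [1, 2, 2, 2]  (obs o_3=4)
t=4: δ = [9.052e-07, 3.621e-06, 1.810e-06, 1.810e-06]  ψ = [1, 2, 2, 2]  (obs o_4=2)
t=5: δ = [1.697e-07, 1.697e-07, 1.697e-07, 5.658e-08]  ψ = [1, 2, 1, 1]  (obs o_5=3)
t=6: δ = [7.956e-09, 2.122e-08, 7.956e-09, 2.652e-09]  ψ = [1, 0, 1, 0]  (obs o_6=3)
backtrack: best end state = 1; path = [1, 2, 2, 2, 1, 0, 1]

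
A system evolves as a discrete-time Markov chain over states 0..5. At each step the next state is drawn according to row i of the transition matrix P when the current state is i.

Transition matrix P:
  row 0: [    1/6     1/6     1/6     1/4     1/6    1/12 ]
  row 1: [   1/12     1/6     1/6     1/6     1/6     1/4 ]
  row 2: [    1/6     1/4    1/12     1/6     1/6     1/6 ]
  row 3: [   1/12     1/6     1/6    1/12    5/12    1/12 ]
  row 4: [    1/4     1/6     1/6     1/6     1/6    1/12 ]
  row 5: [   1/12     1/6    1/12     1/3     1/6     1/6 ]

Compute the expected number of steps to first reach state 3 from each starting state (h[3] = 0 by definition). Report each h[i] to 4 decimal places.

First-step conditioning: h[3] = 0; for i ≠ 3, h[i] = 1 + Σ_k P[i][k]·h[k].
  h[0] = 1 + 1/6·h[0] + 1/6·h[1] + 1/6·h[2] + 1/6·h[4] + 1/12·h[5]
  h[1] = 1 + 1/12·h[0] + 1/6·h[1] + 1/6·h[2] + 1/6·h[4] + 1/4·h[5]
  h[2] = 1 + 1/6·h[0] + 1/4·h[1] + 1/12·h[2] + 1/6·h[4] + 1/6·h[5]
  h[4] = 1 + 1/4·h[0] + 1/6·h[1] + 1/6·h[2] + 1/6·h[4] + 1/12·h[5]
  h[5] = 1 + 1/12·h[0] + 1/6·h[1] + 1/12·h[2] + 1/6·h[4] + 1/6·h[5]
Solving the 5×5 linear system over states ≠ 3 gives exactly h = [31140/6871, 33228/6871, 33462/6871, 0, 33735/6871, 28098/6871] (h[3] = 0 is the target).

h = [4.5321, 4.8360, 4.8700, 0.0000, 4.9098, 4.0894]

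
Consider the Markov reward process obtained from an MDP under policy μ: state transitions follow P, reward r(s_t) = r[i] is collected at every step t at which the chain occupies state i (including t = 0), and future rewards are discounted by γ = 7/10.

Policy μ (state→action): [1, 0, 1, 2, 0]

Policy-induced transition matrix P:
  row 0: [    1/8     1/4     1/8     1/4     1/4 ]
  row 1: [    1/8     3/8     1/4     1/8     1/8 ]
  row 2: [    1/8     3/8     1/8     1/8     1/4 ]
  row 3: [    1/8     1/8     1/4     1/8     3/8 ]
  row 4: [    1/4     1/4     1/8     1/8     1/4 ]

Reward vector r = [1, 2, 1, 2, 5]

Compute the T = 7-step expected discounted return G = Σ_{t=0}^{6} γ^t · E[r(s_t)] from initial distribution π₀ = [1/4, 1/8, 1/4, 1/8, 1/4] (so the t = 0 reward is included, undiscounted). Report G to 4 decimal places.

G = 7.1691

t=0: π = [0.2500, 0.1250, 0.2500, 0.1250, 0.2500], E[r] = 2.2500, γ^t·E[r] = 2.250000, running G = 2.250000
t=1: π = [0.1563, 0.2813, 0.1563, 0.1563, 0.2500], E[r] = 2.4375, γ^t·E[r] = 1.706250, running G = 3.956250
t=2: π = [0.1563, 0.2852, 0.1797, 0.1445, 0.2344], E[r] = 2.3672, γ^t·E[r] = 1.159922, running G = 5.116172
t=3: π = [0.1543, 0.2900, 0.1787, 0.1445, 0.2324], E[r] = 2.3643, γ^t·E[r] = 0.810940, running G = 5.927112
t=4: π = [0.1541, 0.2905, 0.1793, 0.1443, 0.2318], E[r] = 2.3621, γ^t·E[r] = 0.567131, running G = 6.494243
t=5: π = [0.1540, 0.2907, 0.1794, 0.1443, 0.2317], E[r] = 2.3618, γ^t·E[r] = 0.396953, running G = 6.891196
t=6: π = [0.1540, 0.2907, 0.1794, 0.1442, 0.2317], E[r] = 2.3618, γ^t·E[r] = 0.277858, running G = 7.169054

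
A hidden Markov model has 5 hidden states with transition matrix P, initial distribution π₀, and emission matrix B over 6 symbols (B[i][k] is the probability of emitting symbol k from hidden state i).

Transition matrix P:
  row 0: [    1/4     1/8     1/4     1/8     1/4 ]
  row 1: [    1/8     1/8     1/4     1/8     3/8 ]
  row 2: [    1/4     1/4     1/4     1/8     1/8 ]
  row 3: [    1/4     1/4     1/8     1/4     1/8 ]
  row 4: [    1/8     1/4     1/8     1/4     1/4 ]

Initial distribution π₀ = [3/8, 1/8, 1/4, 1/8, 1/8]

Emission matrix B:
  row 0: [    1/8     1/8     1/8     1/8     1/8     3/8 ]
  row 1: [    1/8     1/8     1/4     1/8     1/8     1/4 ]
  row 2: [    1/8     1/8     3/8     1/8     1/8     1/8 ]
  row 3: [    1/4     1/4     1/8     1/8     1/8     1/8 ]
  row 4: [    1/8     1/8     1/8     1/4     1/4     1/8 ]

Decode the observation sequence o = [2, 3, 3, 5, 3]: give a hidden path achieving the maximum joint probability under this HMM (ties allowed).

path = [2, 1, 4, 1, 4]

t=0: δ = [4.688e-02, 3.125e-02, 9.375e-02, 1.562e-02, 1.562e-02]  (obs o_0=2)
t=1: δ = [2.930e-03, 2.930e-03, 2.930e-03, 1.465e-03, 2.930e-03]  ψ = [2, 2, 2, 2, 0]  (obs o_1=3)
t=2: δ = [9.155e-05, 9.155e-05, 9.155e-05, 9.155e-05, 2.747e-04]  ψ = [0, 2, 0, 4, 1]  (obs o_2=3)
t=3: δ = [1.287e-05, 1.717e-05, 4.292e-06, 8.583e-06, 8.583e-06]  ψ = [4, 4, 4, 4, 4]  (obs o_3=5)
t=4: δ = [4.023e-07, 2.682e-07, 5.364e-07, 2.682e-07, 1.609e-06]  ψ = [0, 1, 1, 1, 1]  (obs o_4=3)
backtrack: best end state = 4; path = [2, 1, 4, 1, 4]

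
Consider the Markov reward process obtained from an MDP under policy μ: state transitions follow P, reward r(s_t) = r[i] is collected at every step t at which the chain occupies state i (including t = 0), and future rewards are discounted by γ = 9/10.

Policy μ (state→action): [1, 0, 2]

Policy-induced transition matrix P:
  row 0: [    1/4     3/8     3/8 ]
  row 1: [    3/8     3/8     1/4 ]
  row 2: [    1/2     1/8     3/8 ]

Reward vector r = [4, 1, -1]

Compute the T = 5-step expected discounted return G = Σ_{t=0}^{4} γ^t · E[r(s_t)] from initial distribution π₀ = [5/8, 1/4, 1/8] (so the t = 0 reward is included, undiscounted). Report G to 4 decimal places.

G = 6.9277

t=0: π = [0.6250, 0.2500, 0.1250], E[r] = 2.6250, γ^t·E[r] = 2.625000, running G = 2.625000
t=1: π = [0.3125, 0.3438, 0.3438], E[r] = 1.2500, γ^t·E[r] = 1.125000, running G = 3.750000
t=2: π = [0.3789, 0.2891, 0.3320], E[r] = 1.4727, γ^t·E[r] = 1.192852, running G = 4.942852
t=3: π = [0.3691, 0.2920, 0.3389], E[r] = 1.4297, γ^t·E[r] = 1.042242, running G = 5.985094
t=4: π = [0.3712, 0.2903, 0.3385], E[r] = 1.4366, γ^t·E[r] = 0.942583, running G = 6.927677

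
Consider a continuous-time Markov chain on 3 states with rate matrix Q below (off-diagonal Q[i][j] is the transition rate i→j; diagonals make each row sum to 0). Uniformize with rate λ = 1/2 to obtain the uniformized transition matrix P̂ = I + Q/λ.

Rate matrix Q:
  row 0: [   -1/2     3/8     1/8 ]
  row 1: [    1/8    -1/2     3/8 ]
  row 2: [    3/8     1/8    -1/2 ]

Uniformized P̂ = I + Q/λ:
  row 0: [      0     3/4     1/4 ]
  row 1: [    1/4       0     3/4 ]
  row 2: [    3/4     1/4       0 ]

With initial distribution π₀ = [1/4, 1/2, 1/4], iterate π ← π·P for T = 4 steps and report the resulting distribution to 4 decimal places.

t=0: π = [0.2500, 0.5000, 0.2500]
t=1: π = [0.3125, 0.2500, 0.4375]
t=2: π = [0.3906, 0.3438, 0.2656]
t=3: π = [0.2852, 0.3594, 0.3555]
t=4: π = [0.3564, 0.3027, 0.3408]

π = [0.3564, 0.3027, 0.3408]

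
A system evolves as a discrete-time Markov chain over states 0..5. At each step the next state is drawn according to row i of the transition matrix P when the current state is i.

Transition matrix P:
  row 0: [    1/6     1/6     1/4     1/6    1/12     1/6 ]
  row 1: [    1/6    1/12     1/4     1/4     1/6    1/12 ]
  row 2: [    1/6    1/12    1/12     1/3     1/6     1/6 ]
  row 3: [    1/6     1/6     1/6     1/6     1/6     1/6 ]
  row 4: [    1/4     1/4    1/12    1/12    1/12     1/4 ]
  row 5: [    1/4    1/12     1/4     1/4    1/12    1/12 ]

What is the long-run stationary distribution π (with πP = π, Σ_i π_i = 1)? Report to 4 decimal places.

Balance equations π_j = Σ_i π_i·P[i][j]:
  π_0 = 1/6·π_0 + 1/6·π_1 + 1/6·π_2 + 1/6·π_3 + 1/4·π_4 + 1/4·π_5
  π_1 = 1/6·π_0 + 1/12·π_1 + 1/12·π_2 + 1/6·π_3 + 1/4·π_4 + 1/12·π_5
  π_2 = 1/4·π_0 + 1/4·π_1 + 1/12·π_2 + 1/6·π_3 + 1/12·π_4 + 1/4·π_5
  π_3 = 1/6·π_0 + 1/4·π_1 + 1/3·π_2 + 1/6·π_3 + 1/12·π_4 + 1/4·π_5
  π_4 = 1/12·π_0 + 1/6·π_1 + 1/6·π_2 + 1/6·π_3 + 1/12·π_4 + 1/12·π_5
  normalize: π_0 + π_1 + π_2 + π_3 + π_4 + π_5 = 1
Solving the linear system gives exactly π = [5492/28899, 920/6669, 1744/9633, 18247/86697, 850/6669, 13268/86697].

π = [0.1900, 0.1380, 0.1810, 0.2105, 0.1275, 0.1530]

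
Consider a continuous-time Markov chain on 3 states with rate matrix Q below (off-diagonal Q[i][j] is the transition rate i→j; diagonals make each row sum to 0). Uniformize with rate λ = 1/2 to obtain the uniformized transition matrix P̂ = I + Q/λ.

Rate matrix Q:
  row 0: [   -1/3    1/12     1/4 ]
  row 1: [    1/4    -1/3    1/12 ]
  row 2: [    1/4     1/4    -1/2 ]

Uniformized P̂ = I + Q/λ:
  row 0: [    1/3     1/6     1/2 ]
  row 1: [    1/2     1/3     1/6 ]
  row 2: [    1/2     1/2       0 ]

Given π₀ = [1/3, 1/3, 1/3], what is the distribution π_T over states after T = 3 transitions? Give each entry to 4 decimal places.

t=0: π = [0.3333, 0.3333, 0.3333]
t=1: π = [0.4444, 0.3333, 0.2222]
t=2: π = [0.4259, 0.2963, 0.2778]
t=3: π = [0.4290, 0.3086, 0.2623]

π = [0.4290, 0.3086, 0.2623]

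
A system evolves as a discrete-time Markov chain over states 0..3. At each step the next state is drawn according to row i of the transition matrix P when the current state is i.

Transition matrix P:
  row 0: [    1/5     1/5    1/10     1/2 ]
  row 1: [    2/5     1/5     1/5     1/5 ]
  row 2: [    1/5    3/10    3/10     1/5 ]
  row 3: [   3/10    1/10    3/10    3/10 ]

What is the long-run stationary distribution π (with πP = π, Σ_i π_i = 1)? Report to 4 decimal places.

π = [0.2695, 0.1915, 0.2270, 0.3121]

Balance equations π_j = Σ_i π_i·P[i][j]:
  π_0 = 1/5·π_0 + 2/5·π_1 + 1/5·π_2 + 3/10·π_3
  π_1 = 1/5·π_0 + 1/5·π_1 + 3/10·π_2 + 1/10·π_3
  π_2 = 1/10·π_0 + 1/5·π_1 + 3/10·π_2 + 3/10·π_3
  normalize: π_0 + π_1 + π_2 + π_3 = 1
Solving the linear system gives exactly π = [38/141, 9/47, 32/141, 44/141].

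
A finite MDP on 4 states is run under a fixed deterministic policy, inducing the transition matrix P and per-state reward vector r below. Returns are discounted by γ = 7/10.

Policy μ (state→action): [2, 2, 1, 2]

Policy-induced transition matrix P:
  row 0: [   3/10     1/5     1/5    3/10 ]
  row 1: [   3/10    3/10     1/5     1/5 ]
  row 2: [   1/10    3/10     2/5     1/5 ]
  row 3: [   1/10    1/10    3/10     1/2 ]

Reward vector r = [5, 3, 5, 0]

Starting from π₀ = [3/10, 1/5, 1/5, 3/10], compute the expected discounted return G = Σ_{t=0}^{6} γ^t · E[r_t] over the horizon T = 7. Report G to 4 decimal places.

t=0: π = [0.3000, 0.2000, 0.2000, 0.3000], E[r] = 3.1000, γ^t·E[r] = 3.100000, running G = 3.100000
t=1: π = [0.2000, 0.2100, 0.2700, 0.3200], E[r] = 2.9800, γ^t·E[r] = 2.086000, running G = 5.186000
t=2: π = [0.1820, 0.2160, 0.2860, 0.3160], E[r] = 2.9880, γ^t·E[r] = 1.464120, running G = 6.650120
t=3: π = [0.1796, 0.2186, 0.2888, 0.3130], E[r] = 2.9978, γ^t·E[r] = 1.028245, running G = 7.678365
t=4: π = [0.1796, 0.2194, 0.2891, 0.3119], E[r] = 3.0018, γ^t·E[r] = 0.720737, running G = 8.399102
t=5: π = [0.1798, 0.2197, 0.2890, 0.3115], E[r] = 3.0031, γ^t·E[r] = 0.504725, running G = 8.903827
t=6: π = [0.1799, 0.2197, 0.2890, 0.3114], E[r] = 3.0034, γ^t·E[r] = 0.353345, running G = 9.257172

G = 9.2572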